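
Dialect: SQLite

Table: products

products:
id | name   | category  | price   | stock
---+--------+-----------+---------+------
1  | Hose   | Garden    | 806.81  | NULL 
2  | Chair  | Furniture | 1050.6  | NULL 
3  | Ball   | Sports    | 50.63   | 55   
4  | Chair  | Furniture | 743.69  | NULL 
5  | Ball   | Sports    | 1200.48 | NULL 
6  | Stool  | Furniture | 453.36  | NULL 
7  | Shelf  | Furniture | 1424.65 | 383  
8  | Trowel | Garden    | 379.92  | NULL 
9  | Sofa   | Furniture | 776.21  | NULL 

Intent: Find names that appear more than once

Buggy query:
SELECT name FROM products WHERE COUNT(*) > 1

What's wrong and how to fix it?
Bug: WHERE can't reference COUNT(*); aggregates are computed after WHERE

Fix: Group first, then use HAVING for the count condition

Corrected query:
SELECT name FROM products GROUP BY name HAVING COUNT(*) > 1

Result:
name 
-----
Ball 
Chair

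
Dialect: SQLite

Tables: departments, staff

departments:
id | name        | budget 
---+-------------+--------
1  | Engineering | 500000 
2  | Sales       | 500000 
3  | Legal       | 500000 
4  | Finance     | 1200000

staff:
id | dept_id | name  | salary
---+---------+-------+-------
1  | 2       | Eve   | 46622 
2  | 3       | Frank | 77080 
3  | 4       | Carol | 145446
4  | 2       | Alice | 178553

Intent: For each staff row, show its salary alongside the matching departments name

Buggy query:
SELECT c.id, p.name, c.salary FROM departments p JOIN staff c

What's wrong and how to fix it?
Bug: JOIN with no ON clause produces a cartesian product; every staff row pairs with every departments row

Fix: Specify the join condition linking the foreign key to the parent id

Corrected query:
SELECT c.id, p.name, c.salary FROM departments p JOIN staff c ON c.dept_id = p.id

Result:
id | name    | salary
---+---------+-------
1  | Sales   | 46622 
2  | Legal   | 77080 
3  | Finance | 145446
4  | Sales   | 178553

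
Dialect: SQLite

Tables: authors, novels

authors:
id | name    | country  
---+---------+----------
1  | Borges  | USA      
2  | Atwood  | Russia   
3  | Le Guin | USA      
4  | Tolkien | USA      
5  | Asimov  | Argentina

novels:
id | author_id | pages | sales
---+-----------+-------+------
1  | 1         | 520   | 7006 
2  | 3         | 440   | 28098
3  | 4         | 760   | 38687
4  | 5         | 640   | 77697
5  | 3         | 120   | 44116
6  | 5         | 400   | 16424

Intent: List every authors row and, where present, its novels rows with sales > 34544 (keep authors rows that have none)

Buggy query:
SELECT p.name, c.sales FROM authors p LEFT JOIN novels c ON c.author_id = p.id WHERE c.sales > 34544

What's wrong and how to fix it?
Bug: A WHERE condition on the right-hand table after LEFT JOIN drops unmatched parents

Fix: Put 'c.sales > 34544' in the JOIN's ON clause instead of WHERE

Corrected query:
SELECT p.name, c.sales FROM authors p LEFT JOIN novels c ON c.author_id = p.id AND c.sales > 34544

Result:
name    | sales
--------+------
Borges  | NULL 
Atwood  | NULL 
Le Guin | 44116
Tolkien | 38687
Asimov  | 77697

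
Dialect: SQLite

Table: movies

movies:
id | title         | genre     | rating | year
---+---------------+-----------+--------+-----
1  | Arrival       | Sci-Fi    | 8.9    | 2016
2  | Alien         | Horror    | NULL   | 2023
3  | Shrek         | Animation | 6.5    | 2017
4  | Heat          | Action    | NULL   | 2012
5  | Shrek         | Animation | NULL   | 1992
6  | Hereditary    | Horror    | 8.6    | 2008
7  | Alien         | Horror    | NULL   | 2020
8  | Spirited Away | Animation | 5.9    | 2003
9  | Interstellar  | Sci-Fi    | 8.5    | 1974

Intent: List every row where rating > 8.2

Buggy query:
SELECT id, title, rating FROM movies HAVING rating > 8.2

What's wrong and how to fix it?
Bug: HAVING filters the output of aggregation, but this query has no GROUP BY and no aggregate functions, so SQLite rejects it (HAVING clause on a non-aggregate query); the condition here is per row

Fix: Replace HAVING with WHERE since the condition applies to individual rows

Corrected query:
SELECT id, title, rating FROM movies WHERE rating > 8.2

Result:
id | title        | rating
---+--------------+-------
1  | Arrival      | 8.9   
6  | Hereditary   | 8.6   
9  | Interstellar | 8.5   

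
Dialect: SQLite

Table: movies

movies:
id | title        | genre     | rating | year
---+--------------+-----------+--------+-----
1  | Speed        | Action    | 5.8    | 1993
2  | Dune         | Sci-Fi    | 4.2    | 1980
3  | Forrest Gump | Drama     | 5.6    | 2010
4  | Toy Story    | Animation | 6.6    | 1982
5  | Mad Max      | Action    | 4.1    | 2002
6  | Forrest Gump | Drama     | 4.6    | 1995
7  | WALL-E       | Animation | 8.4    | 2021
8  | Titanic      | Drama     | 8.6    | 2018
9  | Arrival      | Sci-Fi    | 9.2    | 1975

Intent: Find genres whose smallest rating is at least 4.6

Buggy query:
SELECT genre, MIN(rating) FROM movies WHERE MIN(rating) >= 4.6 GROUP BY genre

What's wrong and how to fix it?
Bug: MIN() in WHERE is a misuse of aggregate

Fix: Replace WHERE with HAVING after the GROUP BY

Corrected query:
SELECT genre, MIN(rating) FROM movies GROUP BY genre HAVING MIN(rating) >= 4.6

Result:
genre     | MIN(rating)
----------+------------
Animation | 6.6        
Drama     | 4.6        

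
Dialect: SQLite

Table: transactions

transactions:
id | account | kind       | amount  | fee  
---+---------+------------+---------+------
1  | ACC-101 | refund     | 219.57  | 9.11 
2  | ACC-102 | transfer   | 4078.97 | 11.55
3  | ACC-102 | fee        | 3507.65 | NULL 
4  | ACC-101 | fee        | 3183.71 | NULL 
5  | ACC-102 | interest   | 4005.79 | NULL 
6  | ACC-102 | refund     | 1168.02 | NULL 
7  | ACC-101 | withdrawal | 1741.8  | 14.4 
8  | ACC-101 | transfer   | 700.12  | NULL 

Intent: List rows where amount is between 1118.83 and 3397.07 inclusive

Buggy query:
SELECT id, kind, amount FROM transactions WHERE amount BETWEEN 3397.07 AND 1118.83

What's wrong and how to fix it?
Bug: BETWEEN expects the lower bound first; with 3397.07 AND 1118.83 the range is empty

Fix: Write BETWEEN 1118.83 AND 3397.07

Corrected query:
SELECT id, kind, amount FROM transactions WHERE amount BETWEEN 1118.83 AND 3397.07

Result:
id | kind       | amount 
---+------------+--------
4  | fee        | 3183.71
6  | refund     | 1168.02
7  | withdrawal | 1741.8 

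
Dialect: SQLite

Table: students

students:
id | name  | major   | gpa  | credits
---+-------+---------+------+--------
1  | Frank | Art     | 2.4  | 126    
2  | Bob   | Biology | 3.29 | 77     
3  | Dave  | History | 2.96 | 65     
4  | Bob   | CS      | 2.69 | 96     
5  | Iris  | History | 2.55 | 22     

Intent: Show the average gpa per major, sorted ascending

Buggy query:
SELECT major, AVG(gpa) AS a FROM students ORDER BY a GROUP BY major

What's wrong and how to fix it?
Bug: GROUP BY must precede ORDER BY

Fix: Move ORDER BY to the end, after GROUP BY

Corrected query:
SELECT major, AVG(gpa) AS a FROM students GROUP BY major ORDER BY a

Result:
major   | a    
--------+------
Art     | 2.4  
CS      | 2.69 
History | 2.755
Biology | 3.29 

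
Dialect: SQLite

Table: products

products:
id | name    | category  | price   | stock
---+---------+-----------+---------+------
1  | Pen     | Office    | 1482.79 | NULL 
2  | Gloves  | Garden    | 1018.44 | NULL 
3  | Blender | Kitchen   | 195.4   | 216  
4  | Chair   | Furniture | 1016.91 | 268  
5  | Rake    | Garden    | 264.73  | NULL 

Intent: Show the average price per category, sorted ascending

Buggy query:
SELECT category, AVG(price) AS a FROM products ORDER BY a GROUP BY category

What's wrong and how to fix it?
Bug: GROUP BY must precede ORDER BY

Fix: Reorder: SELECT … FROM … GROUP BY … ORDER BY …

Corrected query:
SELECT category, AVG(price) AS a FROM products GROUP BY category ORDER BY a

Result:
category  | a      
----------+--------
Kitchen   | 195.4  
Garden    | 641.585
Furniture | 1016.91
Office    | 1482.79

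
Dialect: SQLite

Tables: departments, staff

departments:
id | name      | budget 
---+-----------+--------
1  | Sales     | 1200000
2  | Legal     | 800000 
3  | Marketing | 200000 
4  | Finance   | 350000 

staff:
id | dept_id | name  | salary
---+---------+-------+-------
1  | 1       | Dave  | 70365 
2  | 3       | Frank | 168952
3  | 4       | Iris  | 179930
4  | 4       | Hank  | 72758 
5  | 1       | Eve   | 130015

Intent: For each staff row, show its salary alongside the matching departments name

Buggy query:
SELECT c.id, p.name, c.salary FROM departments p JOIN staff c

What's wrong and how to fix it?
Bug: JOIN with no ON clause produces a cartesian product; every staff row pairs with every departments row

Fix: Add ON c.dept_id = p.id to the JOIN

Corrected query:
SELECT c.id, p.name, c.salary FROM departments p JOIN staff c ON c.dept_id = p.id

Result:
id | name      | salary
---+-----------+-------
1  | Sales     | 70365 
2  | Marketing | 168952
3  | Finance   | 179930
4  | Finance   | 72758 
5  | Sales     | 130015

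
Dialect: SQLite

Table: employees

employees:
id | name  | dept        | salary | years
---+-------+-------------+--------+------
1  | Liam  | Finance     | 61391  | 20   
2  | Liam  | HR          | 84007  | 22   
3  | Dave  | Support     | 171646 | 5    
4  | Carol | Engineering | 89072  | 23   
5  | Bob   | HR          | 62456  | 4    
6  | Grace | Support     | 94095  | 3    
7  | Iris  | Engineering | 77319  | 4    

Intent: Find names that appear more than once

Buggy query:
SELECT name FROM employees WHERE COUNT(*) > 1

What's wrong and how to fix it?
Bug: COUNT(*) is an aggregate and cannot be used in WHERE

Fix: Group first, then use HAVING for the count condition

Corrected query:
SELECT name FROM employees GROUP BY name HAVING COUNT(*) > 1

Result:
name
----
Liam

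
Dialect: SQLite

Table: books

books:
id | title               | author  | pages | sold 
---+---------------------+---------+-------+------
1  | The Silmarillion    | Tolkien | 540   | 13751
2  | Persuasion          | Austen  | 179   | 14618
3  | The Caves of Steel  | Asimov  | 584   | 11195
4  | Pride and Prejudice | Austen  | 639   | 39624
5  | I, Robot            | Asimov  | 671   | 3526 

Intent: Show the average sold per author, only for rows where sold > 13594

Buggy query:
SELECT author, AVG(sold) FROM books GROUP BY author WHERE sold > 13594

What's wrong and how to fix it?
Bug: Row-level WHERE must come before GROUP BY in the clause order

Fix: Place WHERE between FROM and GROUP BY

Corrected query:
SELECT author, AVG(sold) FROM books WHERE sold > 13594 GROUP BY author

Result:
author  | AVG(sold)
--------+----------
Austen  | 27121    
Tolkien | 13751    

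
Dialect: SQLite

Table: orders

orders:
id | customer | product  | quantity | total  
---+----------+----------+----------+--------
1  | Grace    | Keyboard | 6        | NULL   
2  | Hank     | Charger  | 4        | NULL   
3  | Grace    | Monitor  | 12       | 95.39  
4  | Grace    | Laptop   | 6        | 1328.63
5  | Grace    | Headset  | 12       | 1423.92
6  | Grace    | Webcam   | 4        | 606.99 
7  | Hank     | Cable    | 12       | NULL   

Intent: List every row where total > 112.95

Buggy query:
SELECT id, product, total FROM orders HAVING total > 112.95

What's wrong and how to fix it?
Bug: HAVING filters the output of aggregation, but this query has no GROUP BY and no aggregate functions, so SQLite rejects it (HAVING clause on a non-aggregate query); the condition here is per row

Fix: Use WHERE for row-level filtering

Corrected query:
SELECT id, product, total FROM orders WHERE total > 112.95

Result:
id | product | total  
---+---------+--------
4  | Laptop  | 1328.63
5  | Headset | 1423.92
6  | Webcam  | 606.99 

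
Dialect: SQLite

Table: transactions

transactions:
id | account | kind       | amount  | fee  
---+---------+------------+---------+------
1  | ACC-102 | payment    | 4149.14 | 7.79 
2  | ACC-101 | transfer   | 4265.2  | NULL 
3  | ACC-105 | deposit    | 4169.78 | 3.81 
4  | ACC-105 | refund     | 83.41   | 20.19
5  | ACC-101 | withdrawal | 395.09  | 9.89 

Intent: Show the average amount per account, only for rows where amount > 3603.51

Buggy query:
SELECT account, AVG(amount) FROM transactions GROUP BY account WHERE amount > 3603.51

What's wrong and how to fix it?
Bug: WHERE cannot follow GROUP BY

Fix: Place WHERE between FROM and GROUP BY

Corrected query:
SELECT account, AVG(amount) FROM transactions WHERE amount > 3603.51 GROUP BY account

Result:
account | AVG(amount)
--------+------------
ACC-101 | 4265.2     
ACC-102 | 4149.14    
ACC-105 | 4169.78    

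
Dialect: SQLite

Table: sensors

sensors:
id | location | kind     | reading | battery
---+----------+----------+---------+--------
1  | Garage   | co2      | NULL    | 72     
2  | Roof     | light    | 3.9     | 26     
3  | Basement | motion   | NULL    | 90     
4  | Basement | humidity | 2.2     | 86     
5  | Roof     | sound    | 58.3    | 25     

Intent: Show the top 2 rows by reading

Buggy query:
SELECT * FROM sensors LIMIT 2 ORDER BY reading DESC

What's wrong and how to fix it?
Bug: LIMIT must come after ORDER BY

Fix: Swap the clauses: ORDER BY first, then LIMIT

Corrected query:
SELECT * FROM sensors ORDER BY reading DESC LIMIT 2

Result:
id | location | kind  | reading | battery
---+----------+-------+---------+--------
5  | Roof     | sound | 58.3    | 25     
2  | Roof     | light | 3.9     | 26     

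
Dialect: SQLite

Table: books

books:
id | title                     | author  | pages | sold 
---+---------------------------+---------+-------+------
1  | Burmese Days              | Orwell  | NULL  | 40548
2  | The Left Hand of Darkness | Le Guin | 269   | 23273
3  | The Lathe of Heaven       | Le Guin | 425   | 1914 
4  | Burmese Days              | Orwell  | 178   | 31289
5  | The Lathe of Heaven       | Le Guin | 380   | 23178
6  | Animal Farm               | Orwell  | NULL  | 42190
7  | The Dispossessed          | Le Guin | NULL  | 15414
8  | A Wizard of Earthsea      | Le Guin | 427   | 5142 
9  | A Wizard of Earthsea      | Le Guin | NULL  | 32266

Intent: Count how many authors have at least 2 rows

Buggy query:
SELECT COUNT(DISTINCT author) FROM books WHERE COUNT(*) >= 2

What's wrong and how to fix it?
Bug: COUNT(*) cannot appear in WHERE; the per-group count doesn't exist yet

Fix: Use a subquery that GROUPs and filters with HAVING, then count its rows

Corrected query:
SELECT COUNT(*) FROM (SELECT author FROM books GROUP BY author HAVING COUNT(*) >= 2)

Result:
COUNT(*)
--------
2       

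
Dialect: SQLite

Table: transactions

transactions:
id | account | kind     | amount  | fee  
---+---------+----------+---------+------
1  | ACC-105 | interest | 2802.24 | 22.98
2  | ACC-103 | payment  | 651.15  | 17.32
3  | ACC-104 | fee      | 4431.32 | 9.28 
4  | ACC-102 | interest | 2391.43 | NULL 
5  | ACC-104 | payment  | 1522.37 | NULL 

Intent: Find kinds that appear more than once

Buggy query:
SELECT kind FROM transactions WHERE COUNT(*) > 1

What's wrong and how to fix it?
Bug: COUNT(*) is an aggregate and cannot be used in WHERE

Fix: GROUP BY kind, then filter groups with HAVING COUNT(*) > 1

Corrected query:
SELECT kind FROM transactions GROUP BY kind HAVING COUNT(*) > 1

Result:
kind    
--------
interest
payment 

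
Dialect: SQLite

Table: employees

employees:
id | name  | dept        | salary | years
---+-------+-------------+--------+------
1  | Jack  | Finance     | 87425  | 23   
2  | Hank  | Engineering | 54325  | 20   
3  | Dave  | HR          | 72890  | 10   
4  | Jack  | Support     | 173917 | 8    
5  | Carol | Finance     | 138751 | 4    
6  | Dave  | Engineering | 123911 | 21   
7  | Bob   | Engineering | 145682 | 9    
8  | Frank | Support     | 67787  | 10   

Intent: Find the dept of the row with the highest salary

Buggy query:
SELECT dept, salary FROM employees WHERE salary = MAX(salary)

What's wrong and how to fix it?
Bug: WHERE is evaluated per row; an aggregate over the whole table isn't defined there

Fix: Use a subquery: WHERE salary = (SELECT MAX(salary) FROM employees)

Corrected query:
SELECT dept, salary FROM employees WHERE salary = (SELECT MAX(salary) FROM employees)

Result:
dept    | salary
--------+-------
Support | 173917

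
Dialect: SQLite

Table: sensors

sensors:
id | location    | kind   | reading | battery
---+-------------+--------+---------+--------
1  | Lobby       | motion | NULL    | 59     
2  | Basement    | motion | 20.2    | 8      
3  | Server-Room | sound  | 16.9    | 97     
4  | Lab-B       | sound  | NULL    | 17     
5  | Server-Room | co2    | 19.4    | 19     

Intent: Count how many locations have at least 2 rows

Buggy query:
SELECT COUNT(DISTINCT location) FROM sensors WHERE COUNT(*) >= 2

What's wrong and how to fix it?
Bug: WHERE filters individual rows, not groups, so a group-level COUNT is invalid there

Fix: Use a subquery that GROUPs and filters with HAVING, then count its rows

Corrected query:
SELECT COUNT(*) FROM (SELECT location FROM sensors GROUP BY location HAVING COUNT(*) >= 2)

Result:
COUNT(*)
--------
1       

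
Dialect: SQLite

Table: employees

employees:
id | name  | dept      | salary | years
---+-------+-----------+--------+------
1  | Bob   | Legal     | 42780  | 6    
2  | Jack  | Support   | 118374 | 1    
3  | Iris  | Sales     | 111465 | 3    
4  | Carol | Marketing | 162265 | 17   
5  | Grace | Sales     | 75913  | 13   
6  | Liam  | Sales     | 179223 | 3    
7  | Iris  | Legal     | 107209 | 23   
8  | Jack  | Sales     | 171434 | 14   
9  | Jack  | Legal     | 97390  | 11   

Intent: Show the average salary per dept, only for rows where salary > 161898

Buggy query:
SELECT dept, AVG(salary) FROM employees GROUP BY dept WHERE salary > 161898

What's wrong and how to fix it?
Bug: Row-level WHERE must come before GROUP BY in the clause order

Fix: Move the WHERE clause before GROUP BY

Corrected query:
SELECT dept, AVG(salary) FROM employees WHERE salary > 161898 GROUP BY dept

Result:
dept      | AVG(salary)
----------+------------
Marketing | 162265     
Sales     | 175328.5   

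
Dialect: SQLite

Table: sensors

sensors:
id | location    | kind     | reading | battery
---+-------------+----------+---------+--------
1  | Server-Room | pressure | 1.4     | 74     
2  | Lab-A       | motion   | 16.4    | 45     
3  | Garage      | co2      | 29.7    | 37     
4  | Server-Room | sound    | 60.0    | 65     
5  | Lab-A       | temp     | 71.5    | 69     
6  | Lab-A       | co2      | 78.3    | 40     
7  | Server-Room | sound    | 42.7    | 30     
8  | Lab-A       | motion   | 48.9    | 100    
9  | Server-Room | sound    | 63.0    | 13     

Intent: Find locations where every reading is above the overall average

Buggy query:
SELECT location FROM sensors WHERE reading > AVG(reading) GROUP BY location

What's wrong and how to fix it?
Bug: WHERE evaluates per row before aggregation, so AVG() is unavailable

Fix: Use a subquery for AVG and a HAVING MIN(...) filter so the condition holds for every row in the group

Corrected query:
SELECT location FROM sensors GROUP BY location HAVING MIN(reading) > (SELECT AVG(reading) FROM sensors)

Result:
(no rows)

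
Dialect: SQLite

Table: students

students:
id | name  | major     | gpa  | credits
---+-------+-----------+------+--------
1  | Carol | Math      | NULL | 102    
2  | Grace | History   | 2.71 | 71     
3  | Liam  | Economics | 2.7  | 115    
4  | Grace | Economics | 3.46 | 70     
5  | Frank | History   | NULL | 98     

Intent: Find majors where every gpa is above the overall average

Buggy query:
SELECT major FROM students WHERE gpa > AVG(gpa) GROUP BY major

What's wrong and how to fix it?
Bug: AVG() is an aggregate; it can't sit directly in WHERE

Fix: Compute the overall average in a scalar subquery and compare each group's MIN against it in HAVING

Corrected query:
SELECT major FROM students GROUP BY major HAVING MIN(gpa) > (SELECT AVG(gpa) FROM students)

Result:
(no rows)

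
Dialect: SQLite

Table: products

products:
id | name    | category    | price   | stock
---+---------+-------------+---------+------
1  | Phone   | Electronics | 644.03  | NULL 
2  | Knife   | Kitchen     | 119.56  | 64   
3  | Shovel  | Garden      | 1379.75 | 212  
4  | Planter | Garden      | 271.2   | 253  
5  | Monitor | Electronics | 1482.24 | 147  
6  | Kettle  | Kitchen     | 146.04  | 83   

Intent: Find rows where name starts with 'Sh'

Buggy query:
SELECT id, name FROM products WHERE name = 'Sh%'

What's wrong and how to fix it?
Bug: '=' compares the literal string including the % character; pattern matching needs LIKE

Fix: Use LIKE for wildcard pattern matching

Corrected query:
SELECT id, name FROM products WHERE name LIKE 'Sh%'

Result:
id | name  
---+-------
3  | Shovel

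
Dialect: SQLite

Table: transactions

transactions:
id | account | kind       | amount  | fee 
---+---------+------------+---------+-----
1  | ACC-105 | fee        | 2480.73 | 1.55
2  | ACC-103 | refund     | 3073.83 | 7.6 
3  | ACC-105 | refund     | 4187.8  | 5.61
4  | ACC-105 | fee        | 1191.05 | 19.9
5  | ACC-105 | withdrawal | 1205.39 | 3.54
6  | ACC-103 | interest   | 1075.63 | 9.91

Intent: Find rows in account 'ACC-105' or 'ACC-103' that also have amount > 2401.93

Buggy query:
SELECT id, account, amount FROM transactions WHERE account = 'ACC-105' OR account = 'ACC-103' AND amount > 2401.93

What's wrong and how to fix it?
Bug: Without parentheses, AND is evaluated before OR, so the amount filter only applies to the 'ACC-103' branch

Fix: Add parentheses around the OR so the AND applies to both alternatives

Corrected query:
SELECT id, account, amount FROM transactions WHERE (account = 'ACC-105' OR account = 'ACC-103') AND amount > 2401.93

Result:
id | account | amount 
---+---------+--------
1  | ACC-105 | 2480.73
2  | ACC-103 | 3073.83
3  | ACC-105 | 4187.8 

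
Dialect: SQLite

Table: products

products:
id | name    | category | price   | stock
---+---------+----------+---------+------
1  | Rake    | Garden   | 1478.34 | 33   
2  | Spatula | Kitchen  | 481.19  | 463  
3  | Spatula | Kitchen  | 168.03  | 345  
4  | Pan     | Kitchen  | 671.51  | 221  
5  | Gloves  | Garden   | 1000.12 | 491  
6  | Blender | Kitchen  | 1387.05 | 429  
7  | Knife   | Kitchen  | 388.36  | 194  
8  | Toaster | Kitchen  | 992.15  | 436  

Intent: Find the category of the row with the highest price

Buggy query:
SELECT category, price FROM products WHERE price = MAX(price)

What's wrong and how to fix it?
Bug: MAX(price) is an aggregate and cannot be used directly in WHERE

Fix: Use a subquery: WHERE price = (SELECT MAX(price) FROM products)

Corrected query:
SELECT category, price FROM products WHERE price = (SELECT MAX(price) FROM products)

Result:
category | price  
---------+--------
Garden   | 1478.34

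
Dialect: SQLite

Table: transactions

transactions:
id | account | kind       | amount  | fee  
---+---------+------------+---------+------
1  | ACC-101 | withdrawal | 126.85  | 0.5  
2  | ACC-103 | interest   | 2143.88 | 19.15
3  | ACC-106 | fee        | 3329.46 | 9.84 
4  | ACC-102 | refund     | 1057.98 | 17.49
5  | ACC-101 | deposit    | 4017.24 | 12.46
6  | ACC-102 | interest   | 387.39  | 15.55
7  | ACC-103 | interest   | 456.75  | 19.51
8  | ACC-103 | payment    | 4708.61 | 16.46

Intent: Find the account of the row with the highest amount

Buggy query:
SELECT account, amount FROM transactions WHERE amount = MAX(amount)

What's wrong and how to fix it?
Bug: WHERE is evaluated per row; an aggregate over the whole table isn't defined there

Fix: Use a subquery: WHERE amount = (SELECT MAX(amount) FROM transactions)

Corrected query:
SELECT account, amount FROM transactions WHERE amount = (SELECT MAX(amount) FROM transactions)

Result:
account | amount 
--------+--------
ACC-103 | 4708.61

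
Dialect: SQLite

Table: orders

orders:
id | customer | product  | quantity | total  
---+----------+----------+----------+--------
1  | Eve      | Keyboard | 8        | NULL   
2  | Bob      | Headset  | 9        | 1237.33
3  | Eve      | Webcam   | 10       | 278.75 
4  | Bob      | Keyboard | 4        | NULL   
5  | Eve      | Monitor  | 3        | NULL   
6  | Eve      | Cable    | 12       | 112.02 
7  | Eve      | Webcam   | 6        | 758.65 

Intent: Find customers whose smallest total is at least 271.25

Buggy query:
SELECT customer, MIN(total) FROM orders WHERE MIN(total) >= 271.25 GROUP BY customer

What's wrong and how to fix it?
Bug: MIN() in WHERE is a misuse of aggregate

Fix: Replace WHERE with HAVING after the GROUP BY

Corrected query:
SELECT customer, MIN(total) FROM orders GROUP BY customer HAVING MIN(total) >= 271.25

Result:
customer | MIN(total)
---------+-----------
Bob      | 1237.33   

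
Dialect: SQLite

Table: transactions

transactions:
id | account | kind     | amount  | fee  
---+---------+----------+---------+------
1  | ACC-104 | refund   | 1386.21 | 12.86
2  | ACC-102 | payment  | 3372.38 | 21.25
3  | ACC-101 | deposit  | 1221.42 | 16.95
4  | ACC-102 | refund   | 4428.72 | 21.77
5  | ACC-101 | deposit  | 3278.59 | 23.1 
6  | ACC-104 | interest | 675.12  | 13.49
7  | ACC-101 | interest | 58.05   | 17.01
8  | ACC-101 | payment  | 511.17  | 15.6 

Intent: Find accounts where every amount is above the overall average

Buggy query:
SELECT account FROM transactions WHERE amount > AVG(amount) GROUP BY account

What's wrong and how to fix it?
Bug: WHERE evaluates per row before aggregation, so AVG() is unavailable

Fix: Use a subquery for AVG and a HAVING MIN(...) filter so the condition holds for every row in the group

Corrected query:
SELECT account FROM transactions GROUP BY account HAVING MIN(amount) > (SELECT AVG(amount) FROM transactions)

Result:
account
-------
ACC-102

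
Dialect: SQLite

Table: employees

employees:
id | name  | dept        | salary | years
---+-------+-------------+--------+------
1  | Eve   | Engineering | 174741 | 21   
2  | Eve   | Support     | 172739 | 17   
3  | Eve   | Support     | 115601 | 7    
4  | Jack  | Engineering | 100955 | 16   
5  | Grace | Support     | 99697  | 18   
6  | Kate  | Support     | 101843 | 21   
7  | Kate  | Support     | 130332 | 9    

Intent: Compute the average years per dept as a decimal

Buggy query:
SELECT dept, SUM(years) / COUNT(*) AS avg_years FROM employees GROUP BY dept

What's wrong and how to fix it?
Bug: Both operands are integers, so '/' performs integer division and truncates

Fix: Cast one side to REAL so the division keeps the fractional part

Corrected query:
SELECT dept, SUM(years) * 1.0 / COUNT(*) AS avg_years FROM employees GROUP BY dept

Result:
dept        | avg_years
------------+----------
Engineering | 18.5     
Support     | 14.4     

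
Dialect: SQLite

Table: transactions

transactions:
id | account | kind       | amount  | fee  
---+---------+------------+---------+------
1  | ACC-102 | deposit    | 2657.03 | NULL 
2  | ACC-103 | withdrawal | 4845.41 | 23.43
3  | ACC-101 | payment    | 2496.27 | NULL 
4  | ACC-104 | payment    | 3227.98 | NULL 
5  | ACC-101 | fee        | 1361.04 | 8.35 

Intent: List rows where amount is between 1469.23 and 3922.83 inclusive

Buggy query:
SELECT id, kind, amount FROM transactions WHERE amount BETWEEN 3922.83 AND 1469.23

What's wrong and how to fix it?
Bug: BETWEEN expects the lower bound first; with 3922.83 AND 1469.23 the range is empty

Fix: Write BETWEEN 1469.23 AND 3922.83

Corrected query:
SELECT id, kind, amount FROM transactions WHERE amount BETWEEN 1469.23 AND 3922.83

Result:
id | kind    | amount 
---+---------+--------
1  | deposit | 2657.03
3  | payment | 2496.27
4  | payment | 3227.98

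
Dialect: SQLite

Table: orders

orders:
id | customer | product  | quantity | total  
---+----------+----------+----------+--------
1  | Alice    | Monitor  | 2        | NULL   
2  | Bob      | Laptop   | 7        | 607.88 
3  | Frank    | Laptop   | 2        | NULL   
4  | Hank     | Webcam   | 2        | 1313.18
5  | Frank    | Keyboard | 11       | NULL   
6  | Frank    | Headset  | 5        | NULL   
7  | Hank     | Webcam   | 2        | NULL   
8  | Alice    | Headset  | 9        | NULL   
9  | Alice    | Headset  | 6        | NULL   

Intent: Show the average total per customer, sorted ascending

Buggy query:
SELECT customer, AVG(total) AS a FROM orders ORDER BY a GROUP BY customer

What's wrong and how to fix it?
Bug: GROUP BY must precede ORDER BY

Fix: Reorder: SELECT … FROM … GROUP BY … ORDER BY …

Corrected query:
SELECT customer, AVG(total) AS a FROM orders GROUP BY customer ORDER BY a

Result:
customer | a      
---------+--------
Alice    | NULL   
Frank    | NULL   
Bob      | 607.88 
Hank     | 1313.18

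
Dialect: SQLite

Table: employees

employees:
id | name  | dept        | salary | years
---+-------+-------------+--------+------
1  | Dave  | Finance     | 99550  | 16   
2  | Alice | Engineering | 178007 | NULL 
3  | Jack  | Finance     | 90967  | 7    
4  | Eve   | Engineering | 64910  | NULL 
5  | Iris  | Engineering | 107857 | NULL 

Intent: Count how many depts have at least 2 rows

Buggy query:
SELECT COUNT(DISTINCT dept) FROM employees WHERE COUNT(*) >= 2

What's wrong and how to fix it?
Bug: WHERE filters individual rows, not groups, so a group-level COUNT is invalid there

Fix: Use a subquery that GROUPs and filters with HAVING, then count its rows

Corrected query:
SELECT COUNT(*) FROM (SELECT dept FROM employees GROUP BY dept HAVING COUNT(*) >= 2)

Result:
COUNT(*)
--------
2       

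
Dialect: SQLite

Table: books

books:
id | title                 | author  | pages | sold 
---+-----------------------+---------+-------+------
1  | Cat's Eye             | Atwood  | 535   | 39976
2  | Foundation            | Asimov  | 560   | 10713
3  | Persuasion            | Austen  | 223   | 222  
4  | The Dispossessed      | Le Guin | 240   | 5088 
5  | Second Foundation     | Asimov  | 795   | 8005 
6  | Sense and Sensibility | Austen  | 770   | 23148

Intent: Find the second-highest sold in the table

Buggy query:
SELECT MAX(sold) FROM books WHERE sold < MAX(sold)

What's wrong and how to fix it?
Bug: The inner MAX is an aggregate inside WHERE, which is not allowed

Fix: Put the inner MAX in a scalar subquery

Corrected query:
SELECT MAX(sold) FROM books WHERE sold < (SELECT MAX(sold) FROM books)

Result:
MAX(sold)
---------
23148    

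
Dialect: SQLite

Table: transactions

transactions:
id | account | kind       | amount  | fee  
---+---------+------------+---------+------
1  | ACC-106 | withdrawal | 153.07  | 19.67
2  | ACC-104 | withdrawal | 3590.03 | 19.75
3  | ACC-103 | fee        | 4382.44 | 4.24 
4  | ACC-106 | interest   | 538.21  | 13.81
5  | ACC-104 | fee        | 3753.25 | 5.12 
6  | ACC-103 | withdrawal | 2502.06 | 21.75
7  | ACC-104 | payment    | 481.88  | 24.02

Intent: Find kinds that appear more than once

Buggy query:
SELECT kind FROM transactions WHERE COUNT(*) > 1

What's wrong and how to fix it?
Bug: COUNT(*) is an aggregate and cannot be used in WHERE

Fix: Group first, then use HAVING for the count condition

Corrected query:
SELECT kind FROM transactions GROUP BY kind HAVING COUNT(*) > 1

Result:
kind      
----------
fee       
withdrawal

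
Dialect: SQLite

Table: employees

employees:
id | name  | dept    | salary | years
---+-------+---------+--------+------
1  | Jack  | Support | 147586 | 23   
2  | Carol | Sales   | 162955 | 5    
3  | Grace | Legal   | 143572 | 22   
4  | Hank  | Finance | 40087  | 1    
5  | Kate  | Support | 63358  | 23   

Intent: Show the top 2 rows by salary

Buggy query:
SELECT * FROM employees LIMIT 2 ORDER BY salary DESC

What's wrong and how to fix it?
Bug: ORDER BY cannot follow LIMIT; LIMIT is the final clause

Fix: Swap the clauses: ORDER BY first, then LIMIT

Corrected query:
SELECT * FROM employees ORDER BY salary DESC LIMIT 2

Result:
id | name  | dept    | salary | years
---+-------+---------+--------+------
2  | Carol | Sales   | 162955 | 5    
1  | Jack  | Support | 147586 | 23   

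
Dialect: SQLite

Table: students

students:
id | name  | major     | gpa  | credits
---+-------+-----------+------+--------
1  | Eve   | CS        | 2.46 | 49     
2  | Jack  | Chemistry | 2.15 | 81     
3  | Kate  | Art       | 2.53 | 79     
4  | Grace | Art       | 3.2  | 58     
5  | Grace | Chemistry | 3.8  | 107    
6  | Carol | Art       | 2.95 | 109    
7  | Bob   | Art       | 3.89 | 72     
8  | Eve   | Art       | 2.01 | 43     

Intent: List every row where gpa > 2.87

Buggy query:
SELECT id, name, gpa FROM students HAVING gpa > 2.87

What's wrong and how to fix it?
Bug: HAVING filters the output of aggregation, but this query has no GROUP BY and no aggregate functions, so SQLite rejects it (HAVING clause on a non-aggregate query); the condition here is per row

Fix: Replace HAVING with WHERE since the condition applies to individual rows

Corrected query:
SELECT id, name, gpa FROM students WHERE gpa > 2.87

Result:
id | name  | gpa 
---+-------+-----
4  | Grace | 3.2 
5  | Grace | 3.8 
6  | Carol | 2.95
7  | Bob   | 3.89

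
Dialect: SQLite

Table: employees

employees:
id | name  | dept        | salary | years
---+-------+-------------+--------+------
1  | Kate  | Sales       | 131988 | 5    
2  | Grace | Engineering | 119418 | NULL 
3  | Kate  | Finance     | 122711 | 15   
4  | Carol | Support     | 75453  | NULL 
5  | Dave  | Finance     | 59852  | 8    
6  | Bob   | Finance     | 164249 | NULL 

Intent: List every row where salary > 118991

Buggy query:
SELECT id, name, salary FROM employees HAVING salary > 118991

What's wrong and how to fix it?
Bug: HAVING filters the output of aggregation, but this query has no GROUP BY and no aggregate functions, so SQLite rejects it (HAVING clause on a non-aggregate query); the condition here is per row

Fix: Replace HAVING with WHERE since the condition applies to individual rows

Corrected query:
SELECT id, name, salary FROM employees WHERE salary > 118991

Result:
id | name  | salary
---+-------+-------
1  | Kate  | 131988
2  | Grace | 119418
3  | Kate  | 122711
6  | Bob   | 164249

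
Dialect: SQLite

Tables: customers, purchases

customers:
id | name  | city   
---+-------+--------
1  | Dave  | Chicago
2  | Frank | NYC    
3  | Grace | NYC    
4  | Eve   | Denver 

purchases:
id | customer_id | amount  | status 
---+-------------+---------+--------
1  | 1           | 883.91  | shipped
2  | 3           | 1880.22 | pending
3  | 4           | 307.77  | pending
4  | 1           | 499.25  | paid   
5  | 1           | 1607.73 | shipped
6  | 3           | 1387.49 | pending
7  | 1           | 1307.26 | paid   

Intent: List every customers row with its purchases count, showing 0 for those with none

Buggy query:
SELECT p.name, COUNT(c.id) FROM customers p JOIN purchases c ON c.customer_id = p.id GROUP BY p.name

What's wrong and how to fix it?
Bug: An inner join excludes parents with zero children

Fix: Switch to LEFT JOIN to retain unmatched parent rows

Corrected query:
SELECT p.name, COUNT(c.id) FROM customers p LEFT JOIN purchases c ON c.customer_id = p.id GROUP BY p.name

Result:
name  | COUNT(c.id)
------+------------
Dave  | 4          
Eve   | 1          
Frank | 0          
Grace | 2          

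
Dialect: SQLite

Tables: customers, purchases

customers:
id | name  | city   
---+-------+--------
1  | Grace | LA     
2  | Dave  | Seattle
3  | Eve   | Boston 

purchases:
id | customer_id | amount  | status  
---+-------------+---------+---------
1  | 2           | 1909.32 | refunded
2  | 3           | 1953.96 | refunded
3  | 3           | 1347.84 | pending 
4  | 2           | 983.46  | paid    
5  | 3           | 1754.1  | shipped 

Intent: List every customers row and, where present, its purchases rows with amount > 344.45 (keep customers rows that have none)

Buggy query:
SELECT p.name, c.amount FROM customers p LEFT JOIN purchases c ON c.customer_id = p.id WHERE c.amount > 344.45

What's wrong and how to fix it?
Bug: Filtering c.amount in WHERE discards the NULL rows produced by LEFT JOIN, turning it into an inner join

Fix: Move the right-table condition into the ON clause so unmatched parents are kept

Corrected query:
SELECT p.name, c.amount FROM customers p LEFT JOIN purchases c ON c.customer_id = p.id AND c.amount > 344.45

Result:
name  | amount 
------+--------
Grace | NULL   
Dave  | 983.46 
Dave  | 1909.32
Eve   | 1347.84
Eve   | 1754.1 
Eve   | 1953.96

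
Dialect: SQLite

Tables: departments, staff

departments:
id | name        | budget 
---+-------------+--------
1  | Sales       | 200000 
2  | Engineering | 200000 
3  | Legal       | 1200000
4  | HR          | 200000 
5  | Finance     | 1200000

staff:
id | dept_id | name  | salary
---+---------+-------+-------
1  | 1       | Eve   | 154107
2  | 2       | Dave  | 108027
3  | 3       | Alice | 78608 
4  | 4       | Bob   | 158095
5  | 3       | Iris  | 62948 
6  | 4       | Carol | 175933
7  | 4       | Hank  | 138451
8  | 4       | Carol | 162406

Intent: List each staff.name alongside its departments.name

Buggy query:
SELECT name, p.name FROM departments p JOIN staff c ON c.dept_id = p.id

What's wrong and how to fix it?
Bug: Both tables have a 'name' column; the unqualified reference is ambiguous

Fix: Prefix ambiguous columns with the table alias

Corrected query:
SELECT c.name, p.name FROM departments p JOIN staff c ON c.dept_id = p.id

Result:
name  | name       
------+------------
Eve   | Sales      
Dave  | Engineering
Alice | Legal      
Bob   | HR         
Iris  | Legal      
Carol | HR         
Hank  | HR         
Carol | HR         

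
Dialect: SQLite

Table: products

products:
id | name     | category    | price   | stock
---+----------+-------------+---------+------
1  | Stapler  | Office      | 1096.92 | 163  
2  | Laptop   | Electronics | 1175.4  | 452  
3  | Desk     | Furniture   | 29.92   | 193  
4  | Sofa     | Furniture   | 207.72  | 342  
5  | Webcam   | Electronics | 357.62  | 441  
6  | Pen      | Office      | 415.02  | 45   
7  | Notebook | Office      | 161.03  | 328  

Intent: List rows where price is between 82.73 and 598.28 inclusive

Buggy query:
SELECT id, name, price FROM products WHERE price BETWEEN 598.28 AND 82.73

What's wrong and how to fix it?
Bug: BETWEEN expects the lower bound first; with 598.28 AND 82.73 the range is empty

Fix: Swap the bounds so the smaller value comes first

Corrected query:
SELECT id, name, price FROM products WHERE price BETWEEN 82.73 AND 598.28

Result:
id | name     | price 
---+----------+-------
4  | Sofa     | 207.72
5  | Webcam   | 357.62
6  | Pen      | 415.02
7  | Notebook | 161.03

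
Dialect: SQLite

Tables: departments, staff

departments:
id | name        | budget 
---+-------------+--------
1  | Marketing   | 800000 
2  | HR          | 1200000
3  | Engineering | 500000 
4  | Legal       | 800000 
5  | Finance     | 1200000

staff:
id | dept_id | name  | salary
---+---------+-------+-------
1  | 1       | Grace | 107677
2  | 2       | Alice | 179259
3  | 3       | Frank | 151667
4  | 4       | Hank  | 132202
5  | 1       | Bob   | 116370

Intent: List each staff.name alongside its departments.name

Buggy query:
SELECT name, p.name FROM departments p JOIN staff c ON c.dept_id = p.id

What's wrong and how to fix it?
Bug: 'name' exists in both joined tables, so the database can't tell which one is meant

Fix: Qualify the column with its table alias (c.name)

Corrected query:
SELECT c.name, p.name FROM departments p JOIN staff c ON c.dept_id = p.id

Result:
name  | name       
------+------------
Grace | Marketing  
Alice | HR         
Frank | Engineering
Hank  | Legal      
Bob   | Marketing  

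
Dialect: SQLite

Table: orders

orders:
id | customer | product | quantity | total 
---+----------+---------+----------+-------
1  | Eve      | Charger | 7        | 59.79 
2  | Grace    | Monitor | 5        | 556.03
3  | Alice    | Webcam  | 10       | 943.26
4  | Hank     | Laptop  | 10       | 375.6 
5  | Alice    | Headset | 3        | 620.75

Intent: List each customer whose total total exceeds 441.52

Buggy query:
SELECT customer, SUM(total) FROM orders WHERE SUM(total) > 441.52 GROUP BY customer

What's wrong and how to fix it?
Bug: WHERE runs before GROUP BY, so aggregates aren't available there

Fix: Use HAVING (which filters groups after aggregation) instead of WHERE

Corrected query:
SELECT customer, SUM(total) FROM orders GROUP BY customer HAVING SUM(total) > 441.52

Result:
customer | SUM(total)
---------+-----------
Alice    | 1564.01   
Grace    | 556.03    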